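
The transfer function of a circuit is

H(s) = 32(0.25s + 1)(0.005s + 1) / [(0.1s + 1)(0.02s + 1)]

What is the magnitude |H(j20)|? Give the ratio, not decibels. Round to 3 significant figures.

68.1

At ω = 20 rad/s:
zero (1 + j20·0.25) = 1 + j5 → |·| ≈ 5.099, ∠ ≈ 78.69°
zero (1 + j20·0.005) = 1 + j0.1 → |·| ≈ 1.005, ∠ ≈ 5.71°
pole (1 + j20·0.1) = 1 + j2 → |·| ≈ 2.2361, ∠ ≈ 63.43°
pole (1 + j20·0.02) = 1 + j0.4 → |·| ≈ 1.077, ∠ ≈ 21.80°
|H| = 32 · 5.099 · 1.005 / (2.2361 · 1.077) ≈ 68.092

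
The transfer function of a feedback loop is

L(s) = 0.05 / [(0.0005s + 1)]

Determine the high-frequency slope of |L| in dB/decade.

-20 dB/decade

Each pole contributes −20 dB/decade at high frequency; each zero contributes +20 dB/decade.
Net: 0 zero(s) − 1 pole(s) → -20 dB/decade.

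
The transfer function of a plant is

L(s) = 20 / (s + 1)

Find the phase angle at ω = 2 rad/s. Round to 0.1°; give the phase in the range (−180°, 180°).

-63.4°

At s = jω = j2:
pole (s+1): 1 + j2 → |·| = √(1²+2²) = √5 ≈ 2.2361, ∠ = arctan(2/1) ≈ 63.43°
∠L = 0.00° − 63.43° = -63.43°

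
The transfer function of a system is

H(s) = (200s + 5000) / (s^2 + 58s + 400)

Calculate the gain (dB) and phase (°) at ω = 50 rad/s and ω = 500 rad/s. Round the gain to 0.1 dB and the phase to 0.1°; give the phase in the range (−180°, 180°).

Substitute s = j50:
Numerator: 200(j50) + 5000 = 5000 + j10000
Denominator: (j50)^2 + 58(j50) + 400 = -2100 + j2900
|N| = √(5000² + 10000²) ≈ 11180, ∠N ≈ 63.43°
|D| = √(2100² + 2900²) ≈ 3580.5, ∠D ≈ 125.91°
|H| = 11180 / 3580.5 ≈ 3.1225
Gain = 20 log₁₀(3.1225) ≈ 9.89 dB
∠H = 63.43° − 125.91° = -62.48°

Substitute s = j500:
Numerator: 200(j500) + 5000 = 5000 + j100000
Denominator: (j500)^2 + 58(j500) + 400 = -249600 + j29000
|N| = √(5000² + 100000²) ≈ 1.0012e+05, ∠N ≈ 87.14°
|D| = √(249600² + 29000²) ≈ 2.5128e+05, ∠D ≈ 173.37°
|H| = 1.0012e+05 / 2.5128e+05 ≈ 0.39844
Gain = 20 log₁₀(0.39844) ≈ -7.99 dB
∠H = 87.14° − 173.37° = -86.23°

ω = 50: 9.9 dB, -62.5°; ω = 500: -8.0 dB, -86.2°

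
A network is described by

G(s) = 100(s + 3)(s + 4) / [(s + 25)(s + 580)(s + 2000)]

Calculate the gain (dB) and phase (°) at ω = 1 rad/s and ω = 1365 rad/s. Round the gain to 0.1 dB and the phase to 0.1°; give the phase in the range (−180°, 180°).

ω = 1: -87.0 dB, 30.1°; ω = 1365: -28.4 dB, -10.5°

At s = jω = j1:
zero (s+3): 3 + j1 → |·| = √(3²+1²) = √10 ≈ 3.1623, ∠ = arctan(1/3) ≈ 18.43°
zero (s+4): 4 + j1 → |·| = √(4²+1²) = √17 ≈ 4.1231, ∠ = arctan(1/4) ≈ 14.04°
pole (s+25): 25 + j1 → |·| = √(25²+1²) = √626 ≈ 25.02, ∠ = arctan(1/25) ≈ 2.29°
pole (s+580): 580 + j1 → |·| = √(580²+1²) = √336401 ≈ 580, ∠ = arctan(1/580) ≈ 0.10°
pole (s+2000): 2000 + j1 → |·| = √(2000²+1²) = √4000001 ≈ 2000, ∠ = arctan(1/2000) ≈ 0.03°
|G| = 100 · 13.038 / 2.9023e+07 ≈ 4.4923e-05
Gain = 20 log₁₀(4.4923e-05) ≈ -86.95 dB
∠G = 32.47° − 2.42° = 30.05°

At s = jω = j1365:
zero (s+3): 3 + j1365 → |·| = √(3²+1365²) = √1863234 ≈ 1365, ∠ = arctan(1365/3) ≈ 89.87°
zero (s+4): 4 + j1365 → |·| = √(4²+1365²) = √1863241 ≈ 1365, ∠ = arctan(1365/4) ≈ 89.83°
pole (s+25): 25 + j1365 → |·| = √(25²+1365²) = √1863850 ≈ 1365.2, ∠ = arctan(1365/25) ≈ 88.95°
pole (s+580): 580 + j1365 → |·| = √(580²+1365²) = √2199625 ≈ 1483.1, ∠ = arctan(1365/580) ≈ 66.98°
pole (s+2000): 2000 + j1365 → |·| = √(2000²+1365²) = √5863225 ≈ 2421.4, ∠ = arctan(1365/2000) ≈ 34.31°
|G| = 100 · 1.8632e+06 / 4.9027e+09 ≈ 0.038004
Gain = 20 log₁₀(0.038004) ≈ -28.40 dB
∠G = 179.70° − 190.24° = -10.54°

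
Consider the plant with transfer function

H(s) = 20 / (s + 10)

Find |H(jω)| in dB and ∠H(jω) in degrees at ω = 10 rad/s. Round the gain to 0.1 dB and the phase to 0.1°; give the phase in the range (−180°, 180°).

Substitute s = j10:
Numerator: 20 = 20 + j0
Denominator: (j10) + 10 = 10 + j10
|N| = √(20² + 0²) ≈ 20, ∠N ≈ 0.00°
|D| = √(10² + 10²) ≈ 14.142, ∠D ≈ 45.00°
|H| = 20 / 14.142 ≈ 1.4142
Gain = 20 log₁₀(1.4142) ≈ 3.01 dB
∠H = 0.00° − 45.00° = -45.00°

3.0 dB, -45.0°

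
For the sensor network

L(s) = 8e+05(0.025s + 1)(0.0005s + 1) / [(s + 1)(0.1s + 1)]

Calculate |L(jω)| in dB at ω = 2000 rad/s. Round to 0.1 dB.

43.0 dB

At ω = 2000 rad/s:
zero (1 + j2000·0.025) = 1 + j50 → |·| ≈ 50.01, ∠ ≈ 88.85°
zero (1 + j2000·0.0005) = 1 + j1 → |·| ≈ 1.4142, ∠ ≈ 45.00°
pole (1 + j2000·1) = 1 + j2000 → |·| ≈ 2000, ∠ ≈ 89.97°
pole (1 + j2000·0.1) = 1 + j200 → |·| ≈ 200, ∠ ≈ 89.71°
|L| = 8e+05 · 50.01 · 1.4142 / (2000 · 200) ≈ 141.45
Gain = 20 log₁₀(141.45) ≈ 43.01 dB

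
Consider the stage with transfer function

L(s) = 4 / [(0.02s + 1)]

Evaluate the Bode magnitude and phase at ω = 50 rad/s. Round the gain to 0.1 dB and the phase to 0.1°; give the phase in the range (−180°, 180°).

At ω = 50 rad/s:
pole (1 + j50·0.02) = 1 + j1 → |·| ≈ 1.4142, ∠ ≈ 45.00°
|L| = 4 · 1 / (1.4142) ≈ 2.8285
Gain = 20 log₁₀(2.8285) ≈ 9.03 dB
∠L = (0°) − (45.00°) = -45.00°

9.0 dB, -45.0°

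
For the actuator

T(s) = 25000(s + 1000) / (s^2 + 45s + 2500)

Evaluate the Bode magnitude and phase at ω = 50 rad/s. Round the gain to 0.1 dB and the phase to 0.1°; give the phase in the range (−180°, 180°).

At s = jω = j50:
zero (s+1000): 1000 + j50 → |·| = √(1000²+50²) = √1002500 ≈ 1001.2, ∠ = arctan(50/1000) ≈ 2.86°
quadratic: (j50)² + 45·j50 + 2500 = 0 + j2250 → |·| ≈ 2250, ∠ ≈ 90.00°
|T| = 25000 · 1001.2 / 2250 ≈ 11124
Gain = 20 log₁₀(11124) ≈ 80.93 dB
∠T = 2.86° − 90.00° = -87.14°

80.9 dB, -87.1°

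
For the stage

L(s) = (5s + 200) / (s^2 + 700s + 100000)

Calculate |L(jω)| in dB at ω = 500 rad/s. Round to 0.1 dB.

-43.6 dB

Substitute s = j500:
Numerator: 5(j500) + 200 = 200 + j2500
Denominator: (j500)^2 + 700(j500) + 100000 = -150000 + j350000
|N| = √(200² + 2500²) ≈ 2508, ∠N ≈ 85.43°
|D| = √(150000² + 350000²) ≈ 3.8079e+05, ∠D ≈ 113.20°
|L| = 2508 / 3.8079e+05 ≈ 0.0065863
Gain = 20 log₁₀(0.0065863) ≈ -43.63 dB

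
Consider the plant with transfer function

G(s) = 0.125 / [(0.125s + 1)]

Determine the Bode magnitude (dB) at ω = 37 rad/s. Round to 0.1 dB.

-31.6 dB

At ω = 37 rad/s:
pole (1 + j37·0.125) = 1 + j4.625 → |·| ≈ 4.7319, ∠ ≈ 77.80°
|G| = 0.125 · 1 / (4.7319) ≈ 0.026416
Gain = 20 log₁₀(0.026416) ≈ -31.56 dB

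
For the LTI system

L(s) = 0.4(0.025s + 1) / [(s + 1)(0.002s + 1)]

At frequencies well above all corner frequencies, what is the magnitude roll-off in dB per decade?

Each pole contributes −20 dB/decade at high frequency; each zero contributes +20 dB/decade.
Net: 1 zero(s) − 2 pole(s) → -20 dB/decade.

-20 dB/decade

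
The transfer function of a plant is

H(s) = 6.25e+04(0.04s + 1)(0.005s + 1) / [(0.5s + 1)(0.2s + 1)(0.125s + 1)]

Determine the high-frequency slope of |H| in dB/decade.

Each pole contributes −20 dB/decade at high frequency; each zero contributes +20 dB/decade.
Net: 2 zero(s) − 3 pole(s) → -20 dB/decade.

-20 dB/decade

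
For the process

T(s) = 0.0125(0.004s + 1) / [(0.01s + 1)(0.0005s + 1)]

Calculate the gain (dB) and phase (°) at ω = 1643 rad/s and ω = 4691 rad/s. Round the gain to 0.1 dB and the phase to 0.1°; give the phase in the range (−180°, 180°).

ω = 1643: -48.2 dB, -44.6°; ω = 4691: -54.1 dB, -68.7°

At ω = 1643 rad/s:
zero (1 + j1643·0.004) = 1 + j6.572 → |·| ≈ 6.6476, ∠ ≈ 81.35°
pole (1 + j1643·0.01) = 1 + j16.43 → |·| ≈ 16.46, ∠ ≈ 86.52°
pole (1 + j1643·0.0005) = 1 + j0.8215 → |·| ≈ 1.2942, ∠ ≈ 39.40°
|T| = 0.0125 · 6.6476 / (16.46 · 1.2942) ≈ 0.0039007
Gain = 20 log₁₀(0.0039007) ≈ -48.18 dB
∠T = (81.35°) − (86.52° + 39.40°) = -44.57°

At ω = 4691 rad/s:
zero (1 + j4691·0.004) = 1 + j18.764 → |·| ≈ 18.791, ∠ ≈ 86.95°
pole (1 + j4691·0.01) = 1 + j46.91 → |·| ≈ 46.921, ∠ ≈ 88.78°
pole (1 + j4691·0.0005) = 1 + j2.3455 → |·| ≈ 2.5498, ∠ ≈ 66.91°
|T| = 0.0125 · 18.791 / (46.921 · 2.5498) ≈ 0.0019633
Gain = 20 log₁₀(0.0019633) ≈ -54.14 dB
∠T = (86.95°) − (88.78° + 66.91°) = -68.74°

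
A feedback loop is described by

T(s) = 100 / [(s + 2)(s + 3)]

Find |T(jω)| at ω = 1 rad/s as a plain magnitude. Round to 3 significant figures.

14.1

At s = jω = j1:
pole (s+2): 2 + j1 → |·| = √(2²+1²) = √5 ≈ 2.2361, ∠ = arctan(1/2) ≈ 26.57°
pole (s+3): 3 + j1 → |·| = √(3²+1²) = √10 ≈ 3.1623, ∠ = arctan(1/3) ≈ 18.43°
|T| = 100 / 7.0712 ≈ 14.142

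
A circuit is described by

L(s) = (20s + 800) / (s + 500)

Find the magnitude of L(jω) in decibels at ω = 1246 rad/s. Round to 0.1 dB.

25.4 dB

Substitute s = j1246:
Numerator: 20(j1246) + 800 = 800 + j24920
Denominator: (j1246) + 500 = 500 + j1246
|N| = √(800² + 24920²) ≈ 24933, ∠N ≈ 88.16°
|D| = √(500² + 1246²) ≈ 1342.6, ∠D ≈ 68.14°
|L| = 24933 / 1342.6 ≈ 18.571
Gain = 20 log₁₀(18.571) ≈ 25.38 dB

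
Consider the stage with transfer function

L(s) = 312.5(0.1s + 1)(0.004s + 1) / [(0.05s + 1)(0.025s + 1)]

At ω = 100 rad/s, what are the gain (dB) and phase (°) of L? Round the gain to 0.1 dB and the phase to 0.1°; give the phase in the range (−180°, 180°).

47.8 dB, -40.8°

At ω = 100 rad/s:
zero (1 + j100·0.1) = 1 + j10 → |·| ≈ 10.05, ∠ ≈ 84.29°
zero (1 + j100·0.004) = 1 + j0.4 → |·| ≈ 1.077, ∠ ≈ 21.80°
pole (1 + j100·0.05) = 1 + j5 → |·| ≈ 5.099, ∠ ≈ 78.69°
pole (1 + j100·0.025) = 1 + j2.5 → |·| ≈ 2.6926, ∠ ≈ 68.20°
|L| = 312.5 · 10.05 · 1.077 / (5.099 · 2.6926) ≈ 246.36
Gain = 20 log₁₀(246.36) ≈ 47.83 dB
∠L = (84.29° + 21.80°) − (78.69° + 68.20°) = -40.80°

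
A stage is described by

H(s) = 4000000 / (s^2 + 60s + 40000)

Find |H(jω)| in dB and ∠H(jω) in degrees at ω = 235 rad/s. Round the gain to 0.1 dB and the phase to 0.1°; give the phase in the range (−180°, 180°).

45.7 dB, -137.2°

At s = jω = j235:
quadratic: (j235)² + 60·j235 + 40000 = -15225 + j14100 → |·| ≈ 20751, ∠ ≈ 137.20°
|H| = 4000000 / 20751 ≈ 192.76
Gain = 20 log₁₀(192.76) ≈ 45.70 dB
∠H = 0.00° − 137.20° = -137.20°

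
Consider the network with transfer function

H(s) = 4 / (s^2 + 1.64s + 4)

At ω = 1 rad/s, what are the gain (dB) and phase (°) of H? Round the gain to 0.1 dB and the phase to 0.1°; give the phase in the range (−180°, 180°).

1.4 dB, -28.7°

At s = jω = j1:
quadratic: (j1)² + 1.64·j1 + 4 = 3 + j1.64 → |·| ≈ 3.419, ∠ ≈ 28.66°
|H| = 4 / 3.419 ≈ 1.1699
Gain = 20 log₁₀(1.1699) ≈ 1.36 dB
∠H = 0.00° − 28.66° = -28.66°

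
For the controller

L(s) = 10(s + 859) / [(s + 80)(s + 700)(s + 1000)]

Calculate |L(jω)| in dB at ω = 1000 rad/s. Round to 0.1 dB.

-102.4 dB

At s = jω = j1000:
zero (s+859): 859 + j1000 → |·| = √(859²+1000²) = √1737881 ≈ 1318.3, ∠ = arctan(1000/859) ≈ 49.34°
pole (s+80): 80 + j1000 → |·| = √(80²+1000²) = √1006400 ≈ 1003.2, ∠ = arctan(1000/80) ≈ 85.43°
pole (s+700): 700 + j1000 → |·| = √(700²+1000²) = √1490000 ≈ 1220.7, ∠ = arctan(1000/700) ≈ 55.01°
pole (s+1000): 1000 + j1000 → |·| = √(1000²+1000²) = √2000000 ≈ 1414.2, ∠ = arctan(1000/1000) ≈ 45.00°
|L| = 10 · 1318.3 / 1.7318e+09 ≈ 7.6123e-06
Gain = 20 log₁₀(7.6123e-06) ≈ -102.37 dB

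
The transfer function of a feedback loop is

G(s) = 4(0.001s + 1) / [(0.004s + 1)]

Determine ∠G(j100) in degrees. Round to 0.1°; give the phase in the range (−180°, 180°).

-16.1°

At ω = 100 rad/s:
zero (1 + j100·0.001) = 1 + j0.1 → |·| ≈ 1.005, ∠ ≈ 5.71°
pole (1 + j100·0.004) = 1 + j0.4 → |·| ≈ 1.077, ∠ ≈ 21.80°
∠G = (5.71°) − (21.80°) = -16.09°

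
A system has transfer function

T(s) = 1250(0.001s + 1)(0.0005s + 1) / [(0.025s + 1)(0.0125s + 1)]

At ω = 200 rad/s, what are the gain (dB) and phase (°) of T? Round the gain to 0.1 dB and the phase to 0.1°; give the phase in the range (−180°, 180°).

39.4 dB, -129.9°

At ω = 200 rad/s:
zero (1 + j200·0.001) = 1 + j0.2 → |·| ≈ 1.0198, ∠ ≈ 11.31°
zero (1 + j200·0.0005) = 1 + j0.1 → |·| ≈ 1.005, ∠ ≈ 5.71°
pole (1 + j200·0.025) = 1 + j5 → |·| ≈ 5.099, ∠ ≈ 78.69°
pole (1 + j200·0.0125) = 1 + j2.5 → |·| ≈ 2.6926, ∠ ≈ 68.20°
|T| = 1250 · 1.0198 · 1.005 / (5.099 · 2.6926) ≈ 93.311
Gain = 20 log₁₀(93.311) ≈ 39.40 dB
∠T = (11.31° + 5.71°) − (78.69° + 68.20°) = -129.87°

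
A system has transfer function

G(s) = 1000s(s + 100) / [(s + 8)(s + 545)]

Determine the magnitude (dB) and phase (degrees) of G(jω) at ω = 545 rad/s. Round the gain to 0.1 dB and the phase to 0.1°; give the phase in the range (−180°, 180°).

57.1 dB, 35.4°

At s = jω = j545:
zero (s+100): 100 + j545 → |·| = √(100²+545²) = √307025 ≈ 554.1, ∠ = arctan(545/100) ≈ 79.60°
zero at origin: s = j545 → |·| = 545, ∠ = 90.00°
pole (s+8): 8 + j545 → |·| = √(8²+545²) = √297089 ≈ 545.06, ∠ = arctan(545/8) ≈ 89.16°
pole (s+545): 545 + j545 → |·| = √(545²+545²) = √594050 ≈ 770.75, ∠ = arctan(545/545) ≈ 45.00°
|G| = 1000 · 3.0198e+05 / 4.201e+05 ≈ 718.83
Gain = 20 log₁₀(718.83) ≈ 57.13 dB
∠G = 169.60° − 134.16° = 35.44°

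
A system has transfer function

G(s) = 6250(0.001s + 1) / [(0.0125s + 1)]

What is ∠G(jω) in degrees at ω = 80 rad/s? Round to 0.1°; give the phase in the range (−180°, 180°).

At ω = 80 rad/s:
zero (1 + j80·0.001) = 1 + j0.08 → |·| ≈ 1.0032, ∠ ≈ 4.57°
pole (1 + j80·0.0125) = 1 + j1 → |·| ≈ 1.4142, ∠ ≈ 45.00°
∠G = (4.57°) − (45.00°) = -40.43°

-40.4°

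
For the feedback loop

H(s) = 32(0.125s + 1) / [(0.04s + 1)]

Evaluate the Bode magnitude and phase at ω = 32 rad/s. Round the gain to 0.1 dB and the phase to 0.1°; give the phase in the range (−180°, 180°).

At ω = 32 rad/s:
zero (1 + j32·0.125) = 1 + j4 → |·| ≈ 4.1231, ∠ ≈ 75.96°
pole (1 + j32·0.04) = 1 + j1.28 → |·| ≈ 1.6243, ∠ ≈ 52.00°
|H| = 32 · 4.1231 / (1.6243) ≈ 81.228
Gain = 20 log₁₀(81.228) ≈ 38.19 dB
∠H = (75.96°) − (52.00°) = 23.96°

38.2 dB, 24.0°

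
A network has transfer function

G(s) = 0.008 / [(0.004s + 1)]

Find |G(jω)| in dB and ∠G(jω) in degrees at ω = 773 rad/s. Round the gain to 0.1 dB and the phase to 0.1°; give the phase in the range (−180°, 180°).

-52.2 dB, -72.1°

At ω = 773 rad/s:
pole (1 + j773·0.004) = 1 + j3.092 → |·| ≈ 3.2497, ∠ ≈ 72.08°
|G| = 0.008 · 1 / (3.2497) ≈ 0.0024618
Gain = 20 log₁₀(0.0024618) ≈ -52.17 dB
∠G = (0°) − (72.08°) = -72.08°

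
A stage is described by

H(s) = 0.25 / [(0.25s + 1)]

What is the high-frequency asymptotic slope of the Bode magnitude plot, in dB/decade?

Each pole contributes −20 dB/decade at high frequency; each zero contributes +20 dB/decade.
Net: 0 zero(s) − 1 pole(s) → -20 dB/decade.

-20 dB/decade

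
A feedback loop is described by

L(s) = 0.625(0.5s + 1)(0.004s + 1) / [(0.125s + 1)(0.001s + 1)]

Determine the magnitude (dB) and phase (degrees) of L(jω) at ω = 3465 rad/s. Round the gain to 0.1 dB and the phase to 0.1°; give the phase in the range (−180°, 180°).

At ω = 3465 rad/s:
zero (1 + j3465·0.5) = 1 + j1732.5 → |·| ≈ 1732.5, ∠ ≈ 89.97°
zero (1 + j3465·0.004) = 1 + j13.86 → |·| ≈ 13.896, ∠ ≈ 85.87°
pole (1 + j3465·0.125) = 1 + j433.125 → |·| ≈ 433.13, ∠ ≈ 89.87°
pole (1 + j3465·0.001) = 1 + j3.465 → |·| ≈ 3.6064, ∠ ≈ 73.90°
|L| = 0.625 · 1732.5 · 13.896 / (433.13 · 3.6064) ≈ 9.6328
Gain = 20 log₁₀(9.6328) ≈ 19.68 dB
∠L = (89.97° + 85.87°) − (89.87° + 73.90°) = 12.07°

19.7 dB, 12.1°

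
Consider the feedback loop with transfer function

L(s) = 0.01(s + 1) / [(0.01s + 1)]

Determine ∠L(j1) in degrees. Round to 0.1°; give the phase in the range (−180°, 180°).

At ω = 1 rad/s:
zero (1 + j1·1) = 1 + j1 → |·| ≈ 1.4142, ∠ ≈ 45.00°
pole (1 + j1·0.01) = 1 + j0.01 → |·| ≈ 1, ∠ ≈ 0.57°
∠L = (45.00°) − (0.57°) = 44.43°

44.4°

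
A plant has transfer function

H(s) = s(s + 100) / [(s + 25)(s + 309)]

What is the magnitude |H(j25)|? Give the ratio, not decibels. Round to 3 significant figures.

At s = jω = j25:
zero (s+100): 100 + j25 → |·| = √(100²+25²) = √10625 ≈ 103.08, ∠ = arctan(25/100) ≈ 14.04°
zero at origin: s = j25 → |·| = 25, ∠ = 90.00°
pole (s+25): 25 + j25 → |·| = √(25²+25²) = √1250 ≈ 35.355, ∠ = arctan(25/25) ≈ 45.00°
pole (s+309): 309 + j25 → |·| = √(309²+25²) = √96106 ≈ 310.01, ∠ = arctan(25/309) ≈ 4.63°
|H| = 1 · 2577 / 10960 ≈ 0.23513

0.235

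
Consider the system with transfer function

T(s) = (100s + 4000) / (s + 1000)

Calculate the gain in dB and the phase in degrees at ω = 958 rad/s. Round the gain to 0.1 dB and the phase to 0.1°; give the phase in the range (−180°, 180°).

36.8 dB, 43.8°

Substitute s = j958:
Numerator: 100(j958) + 4000 = 4000 + j95800
Denominator: (j958) + 1000 = 1000 + j958
|N| = √(4000² + 95800²) ≈ 95883, ∠N ≈ 87.61°
|D| = √(1000² + 958²) ≈ 1384.8, ∠D ≈ 43.77°
|T| = 95883 / 1384.8 ≈ 69.24
Gain = 20 log₁₀(69.24) ≈ 36.81 dB
∠T = 87.61° − 43.77° = 43.84°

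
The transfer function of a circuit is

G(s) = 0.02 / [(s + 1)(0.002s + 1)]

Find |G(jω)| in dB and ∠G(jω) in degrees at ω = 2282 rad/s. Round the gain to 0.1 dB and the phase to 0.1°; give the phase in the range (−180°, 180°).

At ω = 2282 rad/s:
pole (1 + j2282·1) = 1 + j2282 → |·| ≈ 2282, ∠ ≈ 89.97°
pole (1 + j2282·0.002) = 1 + j4.564 → |·| ≈ 4.6723, ∠ ≈ 77.64°
|G| = 0.02 · 1 / (2282 · 4.6723) ≈ 1.8758e-06
Gain = 20 log₁₀(1.8758e-06) ≈ -114.54 dB
∠G = (0°) − (89.97° + 77.64°) = -167.61°

-114.5 dB, -167.6°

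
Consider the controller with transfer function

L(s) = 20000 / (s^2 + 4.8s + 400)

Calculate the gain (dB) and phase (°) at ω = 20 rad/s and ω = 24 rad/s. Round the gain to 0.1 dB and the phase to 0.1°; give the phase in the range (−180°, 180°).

At s = jω = j20:
quadratic: (j20)² + 4.8·j20 + 400 = 0 + j96 → |·| ≈ 96, ∠ ≈ 90.00°
|L| = 20000 / 96 ≈ 208.33
Gain = 20 log₁₀(208.33) ≈ 46.38 dB
∠L = 0.00° − 90.00° = -90.00°

At s = jω = j24:
quadratic: (j24)² + 4.8·j24 + 400 = -176 + j115.2 → |·| ≈ 210.35, ∠ ≈ 146.79°
|L| = 20000 / 210.35 ≈ 95.08
Gain = 20 log₁₀(95.08) ≈ 39.56 dB
∠L = 0.00° − 146.79° = -146.79°

ω = 20: 46.4 dB, -90.0°; ω = 24: 39.6 dB, -146.8°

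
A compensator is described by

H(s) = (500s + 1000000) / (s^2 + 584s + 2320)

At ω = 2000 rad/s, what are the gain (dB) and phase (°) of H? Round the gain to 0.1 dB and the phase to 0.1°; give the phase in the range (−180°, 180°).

-9.4 dB, -118.7°

Substitute s = j2000:
Numerator: 500(j2000) + 1000000 = 1000000 + j1000000
Denominator: (j2000)^2 + 584(j2000) + 2320 = -3997680 + j1168000
|N| = √(1000000² + 1000000²) ≈ 1.4142e+06, ∠N ≈ 45.00°
|D| = √(3997680² + 1168000²) ≈ 4.1648e+06, ∠D ≈ 163.71°
|H| = 1.4142e+06 / 4.1648e+06 ≈ 0.33956
Gain = 20 log₁₀(0.33956) ≈ -9.38 dB
∠H = 45.00° − 163.71° = -118.71°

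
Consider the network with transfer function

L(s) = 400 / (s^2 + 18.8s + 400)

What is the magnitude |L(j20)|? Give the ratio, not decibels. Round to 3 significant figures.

1.06

At s = jω = j20:
quadratic: (j20)² + 18.8·j20 + 400 = 0 + j376 → |·| ≈ 376, ∠ ≈ 90.00°
|L| = 400 / 376 ≈ 1.0638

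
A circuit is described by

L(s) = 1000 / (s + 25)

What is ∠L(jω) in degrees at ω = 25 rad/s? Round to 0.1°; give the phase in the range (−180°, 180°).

Substitute s = j25:
Numerator: 1000 = 1000 + j0
Denominator: (j25) + 25 = 25 + j25
|N| = √(1000² + 0²) ≈ 1000, ∠N ≈ 0.00°
|D| = √(25² + 25²) ≈ 35.355, ∠D ≈ 45.00°
∠L = 0.00° − 45.00° = -45.00°

-45.0°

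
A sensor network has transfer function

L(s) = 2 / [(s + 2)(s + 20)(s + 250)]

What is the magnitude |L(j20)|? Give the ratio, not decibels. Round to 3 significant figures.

1.40e-05

At s = jω = j20:
pole (s+2): 2 + j20 → |·| = √(2²+20²) = √404 ≈ 20.1, ∠ = arctan(20/2) ≈ 84.29°
pole (s+20): 20 + j20 → |·| = √(20²+20²) = √800 ≈ 28.284, ∠ = arctan(20/20) ≈ 45.00°
pole (s+250): 250 + j20 → |·| = √(250²+20²) = √62900 ≈ 250.8, ∠ = arctan(20/250) ≈ 4.57°
|L| = 2 / 1.4258e+05 ≈ 1.4027e-05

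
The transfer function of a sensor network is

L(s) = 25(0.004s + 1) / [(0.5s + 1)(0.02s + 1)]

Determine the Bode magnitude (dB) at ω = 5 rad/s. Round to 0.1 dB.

At ω = 5 rad/s:
zero (1 + j5·0.004) = 1 + j0.02 → |·| ≈ 1.0002, ∠ ≈ 1.15°
pole (1 + j5·0.5) = 1 + j2.5 → |·| ≈ 2.6926, ∠ ≈ 68.20°
pole (1 + j5·0.02) = 1 + j0.1 → |·| ≈ 1.005, ∠ ≈ 5.71°
|L| = 25 · 1.0002 / (2.6926 · 1.005) ≈ 9.2404
Gain = 20 log₁₀(9.2404) ≈ 19.31 dB

19.3 dB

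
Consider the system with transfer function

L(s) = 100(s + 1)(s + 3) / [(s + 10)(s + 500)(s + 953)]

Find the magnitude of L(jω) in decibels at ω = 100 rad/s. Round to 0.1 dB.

At s = jω = j100:
zero (s+1): 1 + j100 → |·| = √(1²+100²) = √10001 ≈ 100, ∠ = arctan(100/1) ≈ 89.43°
zero (s+3): 3 + j100 → |·| = √(3²+100²) = √10009 ≈ 100.04, ∠ = arctan(100/3) ≈ 88.28°
pole (s+10): 10 + j100 → |·| = √(10²+100²) = √10100 ≈ 100.5, ∠ = arctan(100/10) ≈ 84.29°
pole (s+500): 500 + j100 → |·| = √(500²+100²) = √260000 ≈ 509.9, ∠ = arctan(100/500) ≈ 11.31°
pole (s+953): 953 + j100 → |·| = √(953²+100²) = √918209 ≈ 958.23, ∠ = arctan(100/953) ≈ 5.99°
|L| = 100 · 10004 / 4.9104e+07 ≈ 0.020373
Gain = 20 log₁₀(0.020373) ≈ -33.82 dB

-33.8 dB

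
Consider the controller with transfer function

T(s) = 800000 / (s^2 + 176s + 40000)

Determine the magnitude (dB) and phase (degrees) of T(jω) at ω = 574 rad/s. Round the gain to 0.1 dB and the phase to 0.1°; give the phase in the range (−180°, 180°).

At s = jω = j574:
quadratic: (j574)² + 176·j574 + 40000 = -289476 + j101024 → |·| ≈ 3.066e+05, ∠ ≈ 160.76°
|T| = 800000 / 3.066e+05 ≈ 2.6093
Gain = 20 log₁₀(2.6093) ≈ 8.33 dB
∠T = 0.00° − 160.76° = -160.76°

8.3 dB, -160.8°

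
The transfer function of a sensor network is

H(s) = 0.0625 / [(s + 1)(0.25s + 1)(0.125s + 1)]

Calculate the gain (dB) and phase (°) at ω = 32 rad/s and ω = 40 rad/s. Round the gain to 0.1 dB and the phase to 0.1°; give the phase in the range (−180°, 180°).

ω = 32: -84.6 dB, 113.0°; ω = 40: -90.3 dB, 108.5°

At ω = 32 rad/s:
pole (1 + j32·1) = 1 + j32 → |·| ≈ 32.016, ∠ ≈ 88.21°
pole (1 + j32·0.25) = 1 + j8 → |·| ≈ 8.0623, ∠ ≈ 82.87°
pole (1 + j32·0.125) = 1 + j4 → |·| ≈ 4.1231, ∠ ≈ 75.96°
|H| = 0.0625 · 1 / (32.016 · 8.0623 · 4.1231) ≈ 5.8726e-05
Gain = 20 log₁₀(5.8726e-05) ≈ -84.62 dB
∠H = (0°) − (88.21° + 82.87° + 75.96°) = -247.04° ≡ 112.96° (principal value)

At ω = 40 rad/s:
pole (1 + j40·1) = 1 + j40 → |·| ≈ 40.012, ∠ ≈ 88.57°
pole (1 + j40·0.25) = 1 + j10 → |·| ≈ 10.05, ∠ ≈ 84.29°
pole (1 + j40·0.125) = 1 + j5 → |·| ≈ 5.099, ∠ ≈ 78.69°
|H| = 0.0625 · 1 / (40.012 · 10.05 · 5.099) ≈ 3.0482e-05
Gain = 20 log₁₀(3.0482e-05) ≈ -90.32 dB
∠H = (0°) − (88.57° + 84.29° + 78.69°) = -251.55° ≡ 108.45° (principal value)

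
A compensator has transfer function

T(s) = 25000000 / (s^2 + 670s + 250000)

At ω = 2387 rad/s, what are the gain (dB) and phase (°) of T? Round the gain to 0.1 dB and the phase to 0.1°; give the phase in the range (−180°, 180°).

12.9 dB, -163.6°

At s = jω = j2387:
quadratic: (j2387)² + 670·j2387 + 250000 = -5447769 + j1599290 → |·| ≈ 5.6777e+06, ∠ ≈ 163.64°
|T| = 25000000 / 5.6777e+06 ≈ 4.4032
Gain = 20 log₁₀(4.4032) ≈ 12.88 dB
∠T = 0.00° − 163.64° = -163.64°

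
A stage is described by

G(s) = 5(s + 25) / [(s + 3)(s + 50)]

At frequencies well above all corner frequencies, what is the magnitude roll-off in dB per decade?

-20 dB/decade

Each pole contributes −20 dB/decade at high frequency; each zero contributes +20 dB/decade.
Net: 1 zero(s) − 2 pole(s) → -20 dB/decade.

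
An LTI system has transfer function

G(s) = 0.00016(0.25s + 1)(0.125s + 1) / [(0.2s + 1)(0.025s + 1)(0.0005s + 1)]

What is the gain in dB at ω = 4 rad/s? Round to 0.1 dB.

At ω = 4 rad/s:
zero (1 + j4·0.25) = 1 + j1 → |·| ≈ 1.4142, ∠ ≈ 45.00°
zero (1 + j4·0.125) = 1 + j0.5 → |·| ≈ 1.118, ∠ ≈ 26.57°
pole (1 + j4·0.2) = 1 + j0.8 → |·| ≈ 1.2806, ∠ ≈ 38.66°
pole (1 + j4·0.025) = 1 + j0.1 → |·| ≈ 1.005, ∠ ≈ 5.71°
pole (1 + j4·0.0005) = 1 + j0.002 → |·| ≈ 1, ∠ ≈ 0.11°
|G| = 0.00016 · 1.4142 · 1.118 / (1.2806 · 1.005 · 1) ≈ 0.00019656
Gain = 20 log₁₀(0.00019656) ≈ -74.13 dB

-74.1 dB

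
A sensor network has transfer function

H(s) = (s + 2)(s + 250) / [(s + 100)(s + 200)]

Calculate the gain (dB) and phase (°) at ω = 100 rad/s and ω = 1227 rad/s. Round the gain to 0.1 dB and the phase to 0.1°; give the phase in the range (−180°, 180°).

ω = 100: -1.4 dB, 39.1°; ω = 1227: 0.0 dB, 2.3°

At s = jω = j100:
zero (s+2): 2 + j100 → |·| = √(2²+100²) = √10004 ≈ 100.02, ∠ = arctan(100/2) ≈ 88.85°
zero (s+250): 250 + j100 → |·| = √(250²+100²) = √72500 ≈ 269.26, ∠ = arctan(100/250) ≈ 21.80°
pole (s+100): 100 + j100 → |·| = √(100²+100²) = √20000 ≈ 141.42, ∠ = arctan(100/100) ≈ 45.00°
pole (s+200): 200 + j100 → |·| = √(200²+100²) = √50000 ≈ 223.61, ∠ = arctan(100/200) ≈ 26.57°
|H| = 1 · 26931 / 31623 ≈ 0.85163
Gain = 20 log₁₀(0.85163) ≈ -1.39 dB
∠H = 110.65° − 71.57° = 39.08°

At s = jω = j1227:
zero (s+2): 2 + j1227 → |·| = √(2²+1227²) = √1505533 ≈ 1227, ∠ = arctan(1227/2) ≈ 89.91°
zero (s+250): 250 + j1227 → |·| = √(250²+1227²) = √1568029 ≈ 1252.2, ∠ = arctan(1227/250) ≈ 78.48°
pole (s+100): 100 + j1227 → |·| = √(100²+1227²) = √1515529 ≈ 1231.1, ∠ = arctan(1227/100) ≈ 85.34°
pole (s+200): 200 + j1227 → |·| = √(200²+1227²) = √1545529 ≈ 1243.2, ∠ = arctan(1227/200) ≈ 80.74°
|H| = 1 · 1.5364e+06 / 1.5305e+06 ≈ 1.0039
Gain = 20 log₁₀(1.0039) ≈ 0.03 dB
∠H = 168.39° − 166.08° = 2.31°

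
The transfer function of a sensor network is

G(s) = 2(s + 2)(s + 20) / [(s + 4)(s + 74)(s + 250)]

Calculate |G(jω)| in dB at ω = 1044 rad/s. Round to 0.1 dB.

At s = jω = j1044:
zero (s+2): 2 + j1044 → |·| = √(2²+1044²) = √1089940 ≈ 1044, ∠ = arctan(1044/2) ≈ 89.89°
zero (s+20): 20 + j1044 → |·| = √(20²+1044²) = √1090336 ≈ 1044.2, ∠ = arctan(1044/20) ≈ 88.90°
pole (s+4): 4 + j1044 → |·| = √(4²+1044²) = √1089952 ≈ 1044, ∠ = arctan(1044/4) ≈ 89.78°
pole (s+74): 74 + j1044 → |·| = √(74²+1044²) = √1095412 ≈ 1046.6, ∠ = arctan(1044/74) ≈ 85.95°
pole (s+250): 250 + j1044 → |·| = √(250²+1044²) = √1152436 ≈ 1073.5, ∠ = arctan(1044/250) ≈ 76.53°
|G| = 2 · 1.0901e+06 / 1.173e+09 ≈ 0.0018587
Gain = 20 log₁₀(0.0018587) ≈ -54.62 dB

-54.6 dB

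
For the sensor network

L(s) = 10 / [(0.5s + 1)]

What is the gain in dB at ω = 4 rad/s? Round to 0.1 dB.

At ω = 4 rad/s:
pole (1 + j4·0.5) = 1 + j2 → |·| ≈ 2.2361, ∠ ≈ 63.43°
|L| = 10 · 1 / (2.2361) ≈ 4.4721
Gain = 20 log₁₀(4.4721) ≈ 13.01 dB

13.0 dB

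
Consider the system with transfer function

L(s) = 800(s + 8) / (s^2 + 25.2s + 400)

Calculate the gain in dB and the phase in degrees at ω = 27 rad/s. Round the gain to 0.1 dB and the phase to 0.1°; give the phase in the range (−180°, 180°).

At s = jω = j27:
zero (s+8): 8 + j27 → |·| = √(8²+27²) = √793 ≈ 28.16, ∠ = arctan(27/8) ≈ 73.50°
quadratic: (j27)² + 25.2·j27 + 400 = -329 + j680.4 → |·| ≈ 755.77, ∠ ≈ 115.81°
|L| = 800 · 28.16 / 755.77 ≈ 29.808
Gain = 20 log₁₀(29.808) ≈ 29.49 dB
∠L = 73.50° − 115.81° = -42.31°

29.5 dB, -42.3°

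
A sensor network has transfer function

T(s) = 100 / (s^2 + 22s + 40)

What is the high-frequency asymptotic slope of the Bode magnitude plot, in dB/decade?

Each pole contributes −20 dB/decade at high frequency; each zero contributes +20 dB/decade.
Net: 0 zero(s) − 2 pole(s) → -40 dB/decade.

-40 dB/decade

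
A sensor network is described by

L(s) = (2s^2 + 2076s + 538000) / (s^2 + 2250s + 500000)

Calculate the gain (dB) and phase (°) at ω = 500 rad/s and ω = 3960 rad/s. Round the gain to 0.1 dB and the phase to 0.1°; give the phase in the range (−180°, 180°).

Substitute s = j500:
Numerator: 2(j500)^2 + 2076(j500) + 538000 = 38000 + j1038000
Denominator: (j500)^2 + 2250(j500) + 500000 = 250000 + j1125000
|N| = √(38000² + 1038000²) ≈ 1.0387e+06, ∠N ≈ 87.90°
|D| = √(250000² + 1125000²) ≈ 1.1524e+06, ∠D ≈ 77.47°
|L| = 1.0387e+06 / 1.1524e+06 ≈ 0.90134
Gain = 20 log₁₀(0.90134) ≈ -0.90 dB
∠L = 87.90° − 77.47° = 10.43°

Substitute s = j3960:
Numerator: 2(j3960)^2 + 2076(j3960) + 538000 = -30825200 + j8220960
Denominator: (j3960)^2 + 2250(j3960) + 500000 = -15181600 + j8910000
|N| = √(30825200² + 8220960²) ≈ 3.1903e+07, ∠N ≈ 165.07°
|D| = √(15181600² + 8910000²) ≈ 1.7603e+07, ∠D ≈ 149.59°
|L| = 3.1903e+07 / 1.7603e+07 ≈ 1.8124
Gain = 20 log₁₀(1.8124) ≈ 5.17 dB
∠L = 165.07° − 149.59° = 15.48°

ω = 500: -0.9 dB, 10.4°; ω = 3960: 5.2 dB, 15.5°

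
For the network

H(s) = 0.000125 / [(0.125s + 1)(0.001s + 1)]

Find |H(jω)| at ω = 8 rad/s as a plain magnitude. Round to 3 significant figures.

At ω = 8 rad/s:
pole (1 + j8·0.125) = 1 + j1 → |·| ≈ 1.4142, ∠ ≈ 45.00°
pole (1 + j8·0.001) = 1 + j0.008 → |·| ≈ 1, ∠ ≈ 0.46°
|H| = 0.000125 · 1 / (1.4142 · 1) ≈ 8.8389e-05

8.84e-05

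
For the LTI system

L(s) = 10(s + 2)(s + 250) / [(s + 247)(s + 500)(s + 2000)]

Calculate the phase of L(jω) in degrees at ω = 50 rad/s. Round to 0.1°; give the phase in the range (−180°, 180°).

80.4°

At s = jω = j50:
zero (s+2): 2 + j50 → |·| = √(2²+50²) = √2504 ≈ 50.04, ∠ = arctan(50/2) ≈ 87.71°
zero (s+250): 250 + j50 → |·| = √(250²+50²) = √65000 ≈ 254.95, ∠ = arctan(50/250) ≈ 11.31°
pole (s+247): 247 + j50 → |·| = √(247²+50²) = √63509 ≈ 252.01, ∠ = arctan(50/247) ≈ 11.44°
pole (s+500): 500 + j50 → |·| = √(500²+50²) = √252500 ≈ 502.49, ∠ = arctan(50/500) ≈ 5.71°
pole (s+2000): 2000 + j50 → |·| = √(2000²+50²) = √4002500 ≈ 2000.6, ∠ = arctan(50/2000) ≈ 1.43°
∠L = 99.02° − 18.58° = 80.44°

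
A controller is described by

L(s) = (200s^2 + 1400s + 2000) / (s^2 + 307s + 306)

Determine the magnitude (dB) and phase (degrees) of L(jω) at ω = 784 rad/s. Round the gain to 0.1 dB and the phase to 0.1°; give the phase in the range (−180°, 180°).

Substitute s = j784:
Numerator: 200(j784)^2 + 1400(j784) + 2000 = -122929200 + j1097600
Denominator: (j784)^2 + 307(j784) + 306 = -614350 + j240688
|N| = √(122929200² + 1097600²) ≈ 1.2293e+08, ∠N ≈ 179.49°
|D| = √(614350² + 240688²) ≈ 6.5982e+05, ∠D ≈ 158.61°
|L| = 1.2293e+08 / 6.5982e+05 ≈ 186.31
Gain = 20 log₁₀(186.31) ≈ 45.40 dB
∠L = 179.49° − 158.61° = 20.88°

45.4 dB, 20.9°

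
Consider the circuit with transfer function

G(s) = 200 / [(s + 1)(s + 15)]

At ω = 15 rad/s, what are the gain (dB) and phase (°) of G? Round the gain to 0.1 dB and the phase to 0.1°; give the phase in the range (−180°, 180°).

At s = jω = j15:
pole (s+1): 1 + j15 → |·| = √(1²+15²) = √226 ≈ 15.033, ∠ = arctan(15/1) ≈ 86.19°
pole (s+15): 15 + j15 → |·| = √(15²+15²) = √450 ≈ 21.213, ∠ = arctan(15/15) ≈ 45.00°
|G| = 200 / 318.9 ≈ 0.62716
Gain = 20 log₁₀(0.62716) ≈ -4.05 dB
∠G = 0.00° − 131.19° = -131.19°

-4.1 dB, -131.2°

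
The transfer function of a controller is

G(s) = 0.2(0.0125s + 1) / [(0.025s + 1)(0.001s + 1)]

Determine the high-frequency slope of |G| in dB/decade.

Each pole contributes −20 dB/decade at high frequency; each zero contributes +20 dB/decade.
Net: 1 zero(s) − 2 pole(s) → -20 dB/decade.

-20 dB/decade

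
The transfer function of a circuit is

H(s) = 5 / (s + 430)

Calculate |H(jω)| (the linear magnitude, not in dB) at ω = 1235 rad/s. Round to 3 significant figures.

At s = jω = j1235:
pole (s+430): 430 + j1235 → |·| = √(430²+1235²) = √1710125 ≈ 1307.7, ∠ = arctan(1235/430) ≈ 70.80°
|H| = 5 / 1307.7 ≈ 0.0038235

0.00382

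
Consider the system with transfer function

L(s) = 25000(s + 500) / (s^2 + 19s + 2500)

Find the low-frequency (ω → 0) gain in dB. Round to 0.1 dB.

L(0) = 25000·500 / 2500 = 5000
20 log₁₀(5000) ≈ 73.98 dB

74.0 dB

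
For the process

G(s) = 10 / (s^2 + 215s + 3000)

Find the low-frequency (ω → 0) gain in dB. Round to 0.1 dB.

G(0) = 10 / 3000 ≈ 0.0033333
20 log₁₀(0.0033333) ≈ -49.54 dB

-49.5 dB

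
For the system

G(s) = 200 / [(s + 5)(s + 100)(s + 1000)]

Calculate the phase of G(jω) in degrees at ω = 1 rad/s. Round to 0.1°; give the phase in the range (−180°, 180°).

-11.9°

At s = jω = j1:
pole (s+5): 5 + j1 → |·| = √(5²+1²) = √26 ≈ 5.099, ∠ = arctan(1/5) ≈ 11.31°
pole (s+100): 100 + j1 → |·| = √(100²+1²) = √10001 ≈ 100, ∠ = arctan(1/100) ≈ 0.57°
pole (s+1000): 1000 + j1 → |·| = √(1000²+1²) = √1000001 ≈ 1000, ∠ = arctan(1/1000) ≈ 0.06°
∠G = 0.00° − 11.94° = -11.94°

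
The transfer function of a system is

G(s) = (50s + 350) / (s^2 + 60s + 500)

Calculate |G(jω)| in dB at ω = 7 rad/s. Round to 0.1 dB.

Substitute s = j7:
Numerator: 50(j7) + 350 = 350 + j350
Denominator: (j7)^2 + 60(j7) + 500 = 451 + j420
|N| = √(350² + 350²) ≈ 494.97, ∠N ≈ 45.00°
|D| = √(451² + 420²) ≈ 616.28, ∠D ≈ 42.96°
|G| = 494.97 / 616.28 ≈ 0.80316
Gain = 20 log₁₀(0.80316) ≈ -1.90 dB

-1.9 dB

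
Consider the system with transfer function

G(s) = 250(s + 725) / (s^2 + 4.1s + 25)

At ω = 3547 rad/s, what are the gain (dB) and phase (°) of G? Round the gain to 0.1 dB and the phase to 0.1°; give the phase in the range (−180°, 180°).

At s = jω = j3547:
zero (s+725): 725 + j3547 → |·| = √(725²+3547²) = √13106834 ≈ 3620.3, ∠ = arctan(3547/725) ≈ 78.45°
quadratic: (j3547)² + 4.1·j3547 + 25 = -12581184 + j14542.7 → |·| ≈ 1.2581e+07, ∠ ≈ 179.93°
|G| = 250 · 3620.3 / 1.2581e+07 ≈ 0.07194
Gain = 20 log₁₀(0.07194) ≈ -22.86 dB
∠G = 78.45° − 179.93° = -101.48°

-22.9 dB, -101.5°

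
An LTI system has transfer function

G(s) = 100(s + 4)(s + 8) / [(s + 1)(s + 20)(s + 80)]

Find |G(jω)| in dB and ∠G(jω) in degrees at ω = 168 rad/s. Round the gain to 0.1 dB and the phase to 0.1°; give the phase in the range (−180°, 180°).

At s = jω = j168:
zero (s+4): 4 + j168 → |·| = √(4²+168²) = √28240 ≈ 168.05, ∠ = arctan(168/4) ≈ 88.64°
zero (s+8): 8 + j168 → |·| = √(8²+168²) = √28288 ≈ 168.19, ∠ = arctan(168/8) ≈ 87.27°
pole (s+1): 1 + j168 → |·| = √(1²+168²) = √28225 ≈ 168, ∠ = arctan(168/1) ≈ 89.66°
pole (s+20): 20 + j168 → |·| = √(20²+168²) = √28624 ≈ 169.19, ∠ = arctan(168/20) ≈ 83.21°
pole (s+80): 80 + j168 → |·| = √(80²+168²) = √34624 ≈ 186.08, ∠ = arctan(168/80) ≈ 64.54°
|G| = 100 · 28264 / 5.2891e+06 ≈ 0.53438
Gain = 20 log₁₀(0.53438) ≈ -5.44 dB
∠G = 175.91° − 237.41° = -61.50°

-5.4 dB, -61.5°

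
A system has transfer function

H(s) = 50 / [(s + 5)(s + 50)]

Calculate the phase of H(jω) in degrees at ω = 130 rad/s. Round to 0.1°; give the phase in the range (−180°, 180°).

At s = jω = j130:
pole (s+5): 5 + j130 → |·| = √(5²+130²) = √16925 ≈ 130.1, ∠ = arctan(130/5) ≈ 87.80°
pole (s+50): 50 + j130 → |·| = √(50²+130²) = √19400 ≈ 139.28, ∠ = arctan(130/50) ≈ 68.96°
∠H = 0.00° − 156.76° = -156.76°

-156.8°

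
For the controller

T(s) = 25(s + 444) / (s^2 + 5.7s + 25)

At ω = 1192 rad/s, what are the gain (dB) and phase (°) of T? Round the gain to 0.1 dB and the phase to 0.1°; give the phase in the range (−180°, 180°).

-33.0 dB, -110.2°

At s = jω = j1192:
zero (s+444): 444 + j1192 → |·| = √(444²+1192²) = √1618000 ≈ 1272, ∠ = arctan(1192/444) ≈ 69.57°
quadratic: (j1192)² + 5.7·j1192 + 25 = -1420839 + j6794.4 → |·| ≈ 1.4209e+06, ∠ ≈ 179.73°
|T| = 25 · 1272 / 1.4209e+06 ≈ 0.02238
Gain = 20 log₁₀(0.02238) ≈ -33.00 dB
∠T = 69.57° − 179.73° = -110.16°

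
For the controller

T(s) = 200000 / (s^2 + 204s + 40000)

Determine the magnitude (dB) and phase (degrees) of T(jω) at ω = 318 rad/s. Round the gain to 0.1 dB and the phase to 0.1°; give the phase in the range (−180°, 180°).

7.0 dB, -133.3°

At s = jω = j318:
quadratic: (j318)² + 204·j318 + 40000 = -61124 + j64872 → |·| ≈ 89132, ∠ ≈ 133.30°
|T| = 200000 / 89132 ≈ 2.2439
Gain = 20 log₁₀(2.2439) ≈ 7.02 dB
∠T = 0.00° − 133.30° = -133.30°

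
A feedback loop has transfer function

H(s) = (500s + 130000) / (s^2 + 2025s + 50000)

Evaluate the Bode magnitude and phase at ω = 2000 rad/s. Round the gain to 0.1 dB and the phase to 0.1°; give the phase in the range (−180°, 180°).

-15.0 dB, -51.7°

Substitute s = j2000:
Numerator: 500(j2000) + 130000 = 130000 + j1000000
Denominator: (j2000)^2 + 2025(j2000) + 50000 = -3950000 + j4050000
|N| = √(130000² + 1000000²) ≈ 1.0084e+06, ∠N ≈ 82.59°
|D| = √(3950000² + 4050000²) ≈ 5.6573e+06, ∠D ≈ 134.28°
|H| = 1.0084e+06 / 5.6573e+06 ≈ 0.17825
Gain = 20 log₁₀(0.17825) ≈ -14.98 dB
∠H = 82.59° − 134.28° = -51.69°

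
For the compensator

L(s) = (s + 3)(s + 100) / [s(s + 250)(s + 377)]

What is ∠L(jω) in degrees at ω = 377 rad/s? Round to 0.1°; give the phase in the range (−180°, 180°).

At s = jω = j377:
zero (s+3): 3 + j377 → |·| = √(3²+377²) = √142138 ≈ 377.01, ∠ = arctan(377/3) ≈ 89.54°
zero (s+100): 100 + j377 → |·| = √(100²+377²) = √152129 ≈ 390.04, ∠ = arctan(377/100) ≈ 75.14°
pole (s+250): 250 + j377 → |·| = √(250²+377²) = √204629 ≈ 452.36, ∠ = arctan(377/250) ≈ 56.45°
pole (s+377): 377 + j377 → |·| = √(377²+377²) = √284258 ≈ 533.16, ∠ = arctan(377/377) ≈ 45.00°
pole at origin: |s| = 377, ∠ = 90.00° (in denominator)
∠L = 164.68° − 191.45° = -26.77°

-26.8°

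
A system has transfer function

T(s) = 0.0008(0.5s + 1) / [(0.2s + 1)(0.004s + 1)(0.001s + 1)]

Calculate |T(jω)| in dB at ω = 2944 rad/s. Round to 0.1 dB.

At ω = 2944 rad/s:
zero (1 + j2944·0.5) = 1 + j1472 → |·| ≈ 1472, ∠ ≈ 89.96°
pole (1 + j2944·0.2) = 1 + j588.8 → |·| ≈ 588.8, ∠ ≈ 89.90°
pole (1 + j2944·0.004) = 1 + j11.776 → |·| ≈ 11.818, ∠ ≈ 85.15°
pole (1 + j2944·0.001) = 1 + j2.944 → |·| ≈ 3.1092, ∠ ≈ 71.24°
|T| = 0.0008 · 1472 / (588.8 · 11.818 · 3.1092) ≈ 5.443e-05
Gain = 20 log₁₀(5.443e-05) ≈ -85.28 dB

-85.3 dB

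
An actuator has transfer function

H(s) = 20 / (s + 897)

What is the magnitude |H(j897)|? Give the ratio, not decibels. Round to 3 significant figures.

0.0158

At s = jω = j897:
pole (s+897): 897 + j897 → |·| = √(897²+897²) = √1609218 ≈ 1268.5, ∠ = arctan(897/897) ≈ 45.00°
|H| = 20 / 1268.5 ≈ 0.015767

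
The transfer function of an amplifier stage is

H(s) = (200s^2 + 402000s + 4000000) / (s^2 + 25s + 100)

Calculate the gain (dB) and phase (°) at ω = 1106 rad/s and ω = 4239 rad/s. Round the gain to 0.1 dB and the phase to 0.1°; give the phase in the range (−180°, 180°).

Substitute s = j1106:
Numerator: 200(j1106)^2 + 402000(j1106) + 4000000 = -240647200 + j444612000
Denominator: (j1106)^2 + 25(j1106) + 100 = -1223136 + j27650
|N| = √(240647200² + 444612000²) ≈ 5.0556e+08, ∠N ≈ 118.42°
|D| = √(1223136² + 27650²) ≈ 1.2234e+06, ∠D ≈ 178.71°
|H| = 5.0556e+08 / 1.2234e+06 ≈ 413.24
Gain = 20 log₁₀(413.24) ≈ 52.32 dB
∠H = 118.42° − 178.71° = -60.29°

Substitute s = j4239:
Numerator: 200(j4239)^2 + 402000(j4239) + 4000000 = -3589824200 + j1704078000
Denominator: (j4239)^2 + 25(j4239) + 100 = -17969021 + j105975
|N| = √(3589824200² + 1704078000²) ≈ 3.9738e+09, ∠N ≈ 154.61°
|D| = √(17969021² + 105975²) ≈ 1.7969e+07, ∠D ≈ 179.66°
|H| = 3.9738e+09 / 1.7969e+07 ≈ 221.15
Gain = 20 log₁₀(221.15) ≈ 46.89 dB
∠H = 154.61° − 179.66° = -25.05°

ω = 1106: 52.3 dB, -60.3°; ω = 4239: 46.9 dB, -25.1°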